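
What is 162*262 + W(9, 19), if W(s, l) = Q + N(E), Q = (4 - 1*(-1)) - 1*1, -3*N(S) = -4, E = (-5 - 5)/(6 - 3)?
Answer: 127348/3 ≈ 42449.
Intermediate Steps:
E = -10/3 ≈ -3.3333
N(S) = 4/3 (N(S) = -1/3*(-4) = 4/3)
Q = 4 (Q = (4 + 1) - 1 = 5 - 1 = 4)
W(s, l) = 16/3 (W(s, l) = 4 + 4/3 = 16/3)
162*262 + W(9, 19) = 162*262 + 16/3 = 42444 + 16/3 = 127348/3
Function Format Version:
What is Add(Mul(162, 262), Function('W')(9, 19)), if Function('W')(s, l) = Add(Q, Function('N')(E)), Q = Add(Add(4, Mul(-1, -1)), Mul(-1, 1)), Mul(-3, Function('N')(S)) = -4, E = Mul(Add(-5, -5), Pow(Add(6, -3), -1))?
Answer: Rational(127348, 3) ≈ 42449.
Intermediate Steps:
E = Rational(-10, 3) (E = Mul(-10, Pow(3, -1)) = Mul(-10, Rational(1, 3)) = Rational(-10, 3) ≈ -3.3333)
Function('N')(S) = Rational(4, 3) (Function('N')(S) = Mul(Rational(-1, 3), -4) = Rational(4, 3))
Q = 4 (Q = Add(Add(4, 1), -1) = Add(5, -1) = 4)
Function('W')(s, l) = Rational(16, 3) (Function('W')(s, l) = Add(4, Rational(4, 3)) = Rational(16, 3))
Add(Mul(162, 262), Function('W')(9, 19)) = Add(Mul(162, 262), Rational(16, 3)) = Add(42444, Rational(16, 3)) = Rational(127348, 3)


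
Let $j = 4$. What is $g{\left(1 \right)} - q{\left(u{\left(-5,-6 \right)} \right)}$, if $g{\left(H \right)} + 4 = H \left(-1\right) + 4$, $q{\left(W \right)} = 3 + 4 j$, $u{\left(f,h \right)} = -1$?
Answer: $-20$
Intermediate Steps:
$q{\left(W \right)} = 19$ ($q{\left(W \right)} = 3 + 4 \cdot 4 = 3 + 16 = 19$)
$g{\left(H \right)} = - H$ ($g{\left(H \right)} = -4 + \left(H \left(-1\right) + 4\right) = -4 - \left(-4 + H\right) = - H$)
$g{\left(1 \right)} - q{\left(u{\left(-5,-6 \right)} \right)} = \left(-1\right) 1 - 19 = -1 - 19 = -20$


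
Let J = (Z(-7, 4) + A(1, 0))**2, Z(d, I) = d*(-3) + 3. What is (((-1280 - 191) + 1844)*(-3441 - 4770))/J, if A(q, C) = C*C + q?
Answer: -3062703/625 ≈ -4900.3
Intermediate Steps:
Z(d, I) = 3 - 3*d (Z(d, I) = -3*d + 3 = 3 - 3*d)
A(q, C) = q + C**2 (A(q, C) = C**2 + q = q + C**2)
J = 625 (J = ((3 - 3*(-7)) + (1 + 0**2))**2 = ((3 + 21) + (1 + 0))**2 = (24 + 1)**2 = 25**2 = 625)
(((-1280 - 191) + 1844)*(-3441 - 4770))/J = (((-1280 - 191) + 1844)*(-3441 - 4770))/625 = ((-1471 + 1844)*(-8211))*(1/625) = (373*(-8211))*(1/625) = -3062703*1/625 = -3062703/625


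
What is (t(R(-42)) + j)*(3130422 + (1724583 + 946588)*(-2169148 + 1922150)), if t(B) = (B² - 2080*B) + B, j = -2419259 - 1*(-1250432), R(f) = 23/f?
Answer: 339749282454569952115/441 ≈ 7.7041e+17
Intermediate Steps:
j = -1168827 (j = -2419259 + 1250432 = -1168827)
t(B) = B² - 2079*B
(t(R(-42)) + j)*(3130422 + (1724583 + 946588)*(-2169148 + 1922150)) = ((23/(-42))*(-2079 + 23/(-42)) - 1168827)*(3130422 + (1724583 + 946588)*(-2169148 + 1922150)) = ((23*(-1/42))*(-2079 + 23*(-1/42)) - 1168827)*(3130422 + 2671171*(-246998)) = (-23*(-2079 - 23/42)/42 - 1168827)*(3130422 - 659773894658) = (-23/42*(-87341/42) - 1168827)*(-659770764236) = (2008843/1764 - 1168827)*(-659770764236) = -2059801985/1764*(-659770764236) = 339749282454569952115/441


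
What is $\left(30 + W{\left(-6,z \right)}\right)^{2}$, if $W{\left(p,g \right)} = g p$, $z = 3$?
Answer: $144$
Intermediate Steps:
$\left(30 + W{\left(-6,z \right)}\right)^{2} = \left(30 + 3 \left(-6\right)\right)^{2} = \left(30 - 18\right)^{2} = 12^{2} = 144$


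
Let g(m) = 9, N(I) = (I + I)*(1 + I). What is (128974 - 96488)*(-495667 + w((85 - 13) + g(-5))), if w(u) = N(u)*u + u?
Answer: 18855459148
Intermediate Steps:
N(I) = 2*I*(1 + I) (N(I) = (2*I)*(1 + I) = 2*I*(1 + I))
w(u) = u + 2*u**2*(1 + u) (w(u) = (2*u*(1 + u))*u + u = 2*u**2*(1 + u) + u = u + 2*u**2*(1 + u))
(128974 - 96488)*(-495667 + w((85 - 13) + g(-5))) = (128974 - 96488)*(-495667 + ((85 - 13) + 9)*(1 + 2*((85 - 13) + 9)*(1 + ((85 - 13) + 9)))) = 32486*(-495667 + (72 + 9)*(1 + 2*(72 + 9)*(1 + (72 + 9)))) = 32486*(-495667 + 81*(1 + 2*81*(1 + 81))) = 32486*(-495667 + 81*(1 + 2*81*82)) = 32486*(-495667 + 81*(1 + 13284)) = 32486*(-495667 + 81*13285) = 32486*(-495667 + 1076085) = 32486*580418 = 18855459148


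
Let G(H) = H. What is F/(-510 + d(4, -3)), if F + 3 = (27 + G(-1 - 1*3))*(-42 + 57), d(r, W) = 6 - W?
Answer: -114/167 ≈ -0.68263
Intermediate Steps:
F = 342 (F = -3 + (27 + (-1 - 1*3))*(-42 + 57) = -3 + (27 + (-1 - 3))*15 = -3 + (27 - 4)*15 = -3 + 23*15 = -3 + 345 = 342)
F/(-510 + d(4, -3)) = 342/(-510 + (6 - 1*(-3))) = 342/(-510 + (6 + 3)) = 342/(-510 + 9) = 342/(-501) = 342*(-1/501) = -114/167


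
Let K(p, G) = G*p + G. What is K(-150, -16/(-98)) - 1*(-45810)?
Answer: 2243498/49 ≈ 45786.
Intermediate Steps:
K(p, G) = G + G*p
K(-150, -16/(-98)) - 1*(-45810) = (-16/(-98))*(1 - 150) - 1*(-45810) = -16*(-1/98)*(-149) + 45810 = (8/49)*(-149) + 45810 = -1192/49 + 45810 = 2243498/49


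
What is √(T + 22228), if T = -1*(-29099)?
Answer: 3*√5703 ≈ 226.55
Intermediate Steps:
T = 29099
√(T + 22228) = √(29099 + 22228) = √51327 = 3*√5703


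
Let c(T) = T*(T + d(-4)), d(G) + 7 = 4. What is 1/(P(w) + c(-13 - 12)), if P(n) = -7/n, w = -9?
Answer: 9/6307 ≈ 0.0014270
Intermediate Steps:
d(G) = -3 (d(G) = -7 + 4 = -3)
c(T) = T*(-3 + T) (c(T) = T*(T - 3) = T*(-3 + T))
1/(P(w) + c(-13 - 12)) = 1/(-7/(-9) + (-13 - 12)*(-3 + (-13 - 12))) = 1/(-7*(-⅑) - 25*(-3 - 25)) = 1/(7/9 - 25*(-28)) = 1/(7/9 + 700) = 1/(6307/9) = 9/6307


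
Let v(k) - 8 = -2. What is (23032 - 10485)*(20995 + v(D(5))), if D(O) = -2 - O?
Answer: 263499547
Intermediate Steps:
v(k) = 6 (v(k) = 8 - 2 = 6)
(23032 - 10485)*(20995 + v(D(5))) = (23032 - 10485)*(20995 + 6) = 12547*21001 = 263499547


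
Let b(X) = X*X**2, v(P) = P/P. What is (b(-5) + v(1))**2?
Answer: 15376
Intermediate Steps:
v(P) = 1
b(X) = X**3
(b(-5) + v(1))**2 = ((-5)**3 + 1)**2 = (-125 + 1)**2 = (-124)**2 = 15376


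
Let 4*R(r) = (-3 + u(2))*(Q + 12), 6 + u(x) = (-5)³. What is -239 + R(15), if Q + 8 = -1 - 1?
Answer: -306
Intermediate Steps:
Q = -10 (Q = -8 + (-1 - 1) = -8 - 2 = -10)
u(x) = -131 (u(x) = -6 + (-5)³ = -6 - 125 = -131)
R(r) = -67 (R(r) = ((-3 - 131)*(-10 + 12))/4 = (-134*2)/4 = (¼)*(-268) = -67)
-239 + R(15) = -239 - 67 = -306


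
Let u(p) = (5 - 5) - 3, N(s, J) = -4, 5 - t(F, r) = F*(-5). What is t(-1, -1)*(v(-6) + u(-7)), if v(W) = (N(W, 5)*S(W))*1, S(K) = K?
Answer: 0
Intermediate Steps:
t(F, r) = 5 + 5*F (t(F, r) = 5 - F*(-5) = 5 - (-5)*F = 5 + 5*F)
v(W) = -4*W (v(W) = -4*W*1 = -4*W)
u(p) = -3 (u(p) = 0 - 3 = -3)
t(-1, -1)*(v(-6) + u(-7)) = (5 + 5*(-1))*(-4*(-6) - 3) = (5 - 5)*(24 - 3) = 0*21 = 0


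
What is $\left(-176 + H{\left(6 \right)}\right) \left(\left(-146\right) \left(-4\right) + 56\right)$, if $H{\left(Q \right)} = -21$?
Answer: $-126080$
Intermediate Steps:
$\left(-176 + H{\left(6 \right)}\right) \left(\left(-146\right) \left(-4\right) + 56\right) = \left(-176 - 21\right) \left(\left(-146\right) \left(-4\right) + 56\right) = - 197 \left(584 + 56\right) = \left(-197\right) 640 = -126080$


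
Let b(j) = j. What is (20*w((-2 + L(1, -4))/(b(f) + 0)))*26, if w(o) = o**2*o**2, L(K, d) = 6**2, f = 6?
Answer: 43430920/81 ≈ 5.3618e+5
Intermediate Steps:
L(K, d) = 36
w(o) = o**4
(20*w((-2 + L(1, -4))/(b(f) + 0)))*26 = (20*((-2 + 36)/(6 + 0))**4)*26 = (20*(34/6)**4)*26 = (20*(34*(1/6))**4)*26 = (20*(17/3)**4)*26 = (20*(83521/81))*26 = (1670420/81)*26 = 43430920/81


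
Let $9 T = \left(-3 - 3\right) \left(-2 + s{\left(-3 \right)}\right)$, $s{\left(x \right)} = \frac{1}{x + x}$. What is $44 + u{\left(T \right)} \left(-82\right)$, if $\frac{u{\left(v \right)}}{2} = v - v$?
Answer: $44$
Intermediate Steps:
$s{\left(x \right)} = \frac{1}{2 x}$
$T = \frac{13}{9}$ ($T = \frac{\left(-3 - 3\right) \left(-2 + \frac{1}{2 \left(-3\right)}\right)}{9} = \frac{\left(-6\right) \left(-2 + \frac{1}{2} \left(- \frac{1}{3}\right)\right)}{9} = \frac{\left(-6\right) \left(-2 - \frac{1}{6}\right)}{9} = \frac{\left(-6\right) \left(- \frac{13}{6}\right)}{9} = \frac{1}{9} \cdot 13 = \frac{13}{9} \approx 1.4444$)
$u{\left(v \right)} = 0$ ($u{\left(v \right)} = 2 \left(v - v\right) = 2 \cdot 0 = 0$)
$44 + u{\left(T \right)} \left(-82\right) = 44 + 0 \left(-82\right) = 44 + 0 = 44$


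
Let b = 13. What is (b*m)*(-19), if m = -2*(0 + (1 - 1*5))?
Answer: -1976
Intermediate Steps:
m = 8 (m = -2*(0 + (1 - 5)) = -2*(0 - 4) = -2*(-4) = 8)
(b*m)*(-19) = (13*8)*(-19) = 104*(-19) = -1976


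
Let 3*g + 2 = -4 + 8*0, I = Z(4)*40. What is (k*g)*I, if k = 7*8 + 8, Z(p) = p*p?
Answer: -81920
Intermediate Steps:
Z(p) = p²
I = 640 (I = 4²*40 = 16*40 = 640)
g = -2 (g = -⅔ + (-4 + 8*0)/3 = -⅔ + (-4 + 0)/3 = -⅔ + (⅓)*(-4) = -⅔ - 4/3 = -2)
k = 64 (k = 56 + 8 = 64)
(k*g)*I = (64*(-2))*640 = -128*640 = -81920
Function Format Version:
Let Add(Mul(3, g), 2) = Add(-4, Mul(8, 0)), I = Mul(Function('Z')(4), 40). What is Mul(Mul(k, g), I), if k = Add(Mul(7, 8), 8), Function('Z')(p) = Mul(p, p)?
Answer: -81920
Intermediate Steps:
Function('Z')(p) = Pow(p, 2)
I = 640 (I = Mul(Pow(4, 2), 40) = Mul(16, 40) = 640)
g = -2 (g = Add(Rational(-2, 3), Mul(Rational(1, 3), Add(-4, Mul(8, 0)))) = Add(Rational(-2, 3), Mul(Rational(1, 3), Add(-4, 0))) = Add(Rational(-2, 3), Mul(Rational(1, 3), -4)) = Add(Rational(-2, 3), Rational(-4, 3)) = -2)
k = 64 (k = Add(56, 8) = 64)
Mul(Mul(k, g), I) = Mul(Mul(64, -2), 640) = Mul(-128, 640) = -81920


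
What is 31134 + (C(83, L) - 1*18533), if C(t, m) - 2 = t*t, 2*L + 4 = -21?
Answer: 19492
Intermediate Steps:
L = -25/2 (L = -2 + (½)*(-21) = -2 - 21/2 = -25/2 ≈ -12.500)
C(t, m) = 2 + t² (C(t, m) = 2 + t*t = 2 + t²)
31134 + (C(83, L) - 1*18533) = 31134 + ((2 + 83²) - 1*18533) = 31134 + ((2 + 6889) - 18533) = 31134 + (6891 - 18533) = 31134 - 11642 = 19492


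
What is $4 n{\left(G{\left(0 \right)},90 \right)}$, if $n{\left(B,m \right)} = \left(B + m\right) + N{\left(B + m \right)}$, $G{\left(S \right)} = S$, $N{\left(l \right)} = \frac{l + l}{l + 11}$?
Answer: $\frac{37080}{101} \approx 367.13$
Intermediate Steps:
$N{\left(l \right)} = \frac{2 l}{11 + l}$
$n{\left(B,m \right)} = B + m + \frac{2 \left(B + m\right)}{11 + B + m}$ ($n{\left(B,m \right)} = \left(B + m\right) + \frac{2 \left(B + m\right)}{11 + \left(B + m\right)} = \left(B + m\right) + \frac{2 \left(B + m\right)}{11 + B + m} = B + m + \frac{2 \left(B + m\right)}{11 + B + m}$)
$4 n{\left(G{\left(0 \right)},90 \right)} = 4 \frac{2 \cdot 0 + 2 \cdot 90 + \left(0 + 90\right) \left(11 + 0 + 90\right)}{11 + 0 + 90} = 4 \frac{0 + 180 + 90 \cdot 101}{101} = 4 \frac{0 + 180 + 9090}{101} = 4 \cdot \frac{1}{101} \cdot 9270 = 4 \cdot \frac{9270}{101} = \frac{37080}{101}$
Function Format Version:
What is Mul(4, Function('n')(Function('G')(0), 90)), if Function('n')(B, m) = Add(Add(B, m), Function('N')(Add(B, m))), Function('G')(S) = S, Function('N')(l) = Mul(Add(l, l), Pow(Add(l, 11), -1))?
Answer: Rational(37080, 101) ≈ 367.13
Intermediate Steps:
Function('N')(l) = Mul(2, l, Pow(Add(11, l), -1)) (Function('N')(l) = Mul(Mul(2, l), Pow(Add(11, l), -1)) = Mul(2, l, Pow(Add(11, l), -1)))
Function('n')(B, m) = Add(B, m, Mul(2, Pow(Add(11, B, m), -1), Add(B, m))) (Function('n')(B, m) = Add(Add(B, m), Mul(2, Add(B, m), Pow(Add(11, Add(B, m)), -1))) = Add(Add(B, m), Mul(2, Add(B, m), Pow(Add(11, B, m), -1))) = Add(Add(B, m), Mul(2, Pow(Add(11, B, m), -1), Add(B, m))) = Add(B, m, Mul(2, Pow(Add(11, B, m), -1), Add(B, m))))
Mul(4, Function('n')(Function('G')(0), 90)) = Mul(4, Mul(Pow(Add(11, 0, 90), -1), Add(Mul(2, 0), Mul(2, 90), Mul(Add(0, 90), Add(11, 0, 90))))) = Mul(4, Mul(Pow(101, -1), Add(0, 180, Mul(90, 101)))) = Mul(4, Mul(Rational(1, 101), Add(0, 180, 9090))) = Mul(4, Mul(Rational(1, 101), 9270)) = Mul(4, Rational(9270, 101)) = Rational(37080, 101)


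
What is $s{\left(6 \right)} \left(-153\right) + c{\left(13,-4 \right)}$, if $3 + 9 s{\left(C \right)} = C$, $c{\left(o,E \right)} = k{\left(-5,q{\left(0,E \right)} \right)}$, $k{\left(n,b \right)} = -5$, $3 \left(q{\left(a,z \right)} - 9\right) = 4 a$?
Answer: $-56$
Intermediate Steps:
$q{\left(a,z \right)} = 9 + \frac{4 a}{3}$
$c{\left(o,E \right)} = -5$
$s{\left(C \right)} = - \frac{1}{3} + \frac{C}{9}$
$s{\left(6 \right)} \left(-153\right) + c{\left(13,-4 \right)} = \left(- \frac{1}{3} + \frac{1}{9} \cdot 6\right) \left(-153\right) - 5 = \left(- \frac{1}{3} + \frac{2}{3}\right) \left(-153\right) - 5 = \frac{1}{3} \left(-153\right) - 5 = -51 - 5 = -56$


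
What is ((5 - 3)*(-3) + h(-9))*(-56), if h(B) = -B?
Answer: -168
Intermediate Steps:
((5 - 3)*(-3) + h(-9))*(-56) = ((5 - 3)*(-3) - 1*(-9))*(-56) = (2*(-3) + 9)*(-56) = (-6 + 9)*(-56) = 3*(-56) = -168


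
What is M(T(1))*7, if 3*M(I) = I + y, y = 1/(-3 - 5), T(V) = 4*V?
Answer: 217/24 ≈ 9.0417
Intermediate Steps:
y = -⅛ (y = 1/(-8) = -⅛ ≈ -0.12500)
M(I) = -1/24 + I/3 (M(I) = (I - ⅛)/3 = (-⅛ + I)/3 = -1/24 + I/3)
M(T(1))*7 = (-1/24 + (4*1)/3)*7 = (-1/24 + (⅓)*4)*7 = (-1/24 + 4/3)*7 = (31/24)*7 = 217/24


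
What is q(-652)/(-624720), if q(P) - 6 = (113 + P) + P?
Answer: 79/41648 ≈ 0.0018968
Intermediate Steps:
q(P) = 119 + 2*P (q(P) = 6 + ((113 + P) + P) = 6 + (113 + 2*P) = 119 + 2*P)
q(-652)/(-624720) = (119 + 2*(-652))/(-624720) = (119 - 1304)*(-1/624720) = -1185*(-1/624720) = 79/41648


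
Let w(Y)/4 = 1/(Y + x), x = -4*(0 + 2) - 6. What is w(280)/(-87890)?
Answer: -1/5844685 ≈ -1.7110e-7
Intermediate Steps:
x = -14 (x = -4*2 - 6 = -8 - 6 = -14)
w(Y) = 4/(-14 + Y) (w(Y) = 4/(Y - 14) = 4/(-14 + Y))
w(280)/(-87890) = (4/(-14 + 280))/(-87890) = (4/266)*(-1/87890) = (4*(1/266))*(-1/87890) = (2/133)*(-1/87890) = -1/5844685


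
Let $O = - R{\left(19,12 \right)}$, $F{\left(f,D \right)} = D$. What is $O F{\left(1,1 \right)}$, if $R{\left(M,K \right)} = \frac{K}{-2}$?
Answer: $6$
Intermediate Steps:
$R{\left(M,K \right)} = - \frac{K}{2}$ ($R{\left(M,K \right)} = K \left(- \frac{1}{2}\right) = - \frac{K}{2}$)
$O = 6$ ($O = - \frac{\left(-1\right) 12}{2} = \left(-1\right) \left(-6\right) = 6$)
$O F{\left(1,1 \right)} = 6 \cdot 1 = 6$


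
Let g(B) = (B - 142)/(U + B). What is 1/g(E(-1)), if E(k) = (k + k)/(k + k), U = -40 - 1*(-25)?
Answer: 14/141 ≈ 0.099291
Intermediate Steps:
U = -15 (U = -40 + 25 = -15)
E(k) = 1 (E(k) = (2*k)/((2*k)) = (2*k)*(1/(2*k)) = 1)
g(B) = (-142 + B)/(-15 + B) (g(B) = (B - 142)/(-15 + B) = (-142 + B)/(-15 + B))
1/g(E(-1)) = 1/((-142 + 1)/(-15 + 1)) = 1/(-141/(-14)) = 1/(-1/14*(-141)) = 1/(141/14) = 14/141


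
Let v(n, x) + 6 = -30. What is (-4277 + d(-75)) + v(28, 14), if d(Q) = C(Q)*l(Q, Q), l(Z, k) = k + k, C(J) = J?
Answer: 6937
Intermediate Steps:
l(Z, k) = 2*k
v(n, x) = -36 (v(n, x) = -6 - 30 = -36)
d(Q) = 2*Q² (d(Q) = Q*(2*Q) = 2*Q²)
(-4277 + d(-75)) + v(28, 14) = (-4277 + 2*(-75)²) - 36 = (-4277 + 2*5625) - 36 = (-4277 + 11250) - 36 = 6973 - 36 = 6937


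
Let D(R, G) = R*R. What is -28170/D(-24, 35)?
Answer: -1565/32 ≈ -48.906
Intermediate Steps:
D(R, G) = R**2
-28170/D(-24, 35) = -28170/((-24)**2) = -28170/576 = -28170*1/576 = -1565/32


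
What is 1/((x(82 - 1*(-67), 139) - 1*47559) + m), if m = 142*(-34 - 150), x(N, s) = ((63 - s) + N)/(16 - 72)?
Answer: -56/4126545 ≈ -1.3571e-5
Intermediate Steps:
x(N, s) = -9/8 - N/56 + s/56 (x(N, s) = (63 + N - s)/(-56) = (63 + N - s)*(-1/56) = -9/8 - N/56 + s/56)
m = -26128 (m = 142*(-184) = -26128)
1/((x(82 - 1*(-67), 139) - 1*47559) + m) = 1/(((-9/8 - (82 - 1*(-67))/56 + (1/56)*139) - 1*47559) - 26128) = 1/(((-9/8 - (82 + 67)/56 + 139/56) - 47559) - 26128) = 1/(((-9/8 - 1/56*149 + 139/56) - 47559) - 26128) = 1/(((-9/8 - 149/56 + 139/56) - 47559) - 26128) = 1/((-73/56 - 47559) - 26128) = 1/(-2663377/56 - 26128) = 1/(-4126545/56) = -56/4126545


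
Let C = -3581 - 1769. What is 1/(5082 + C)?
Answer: -1/268 ≈ -0.0037313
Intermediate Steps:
C = -5350
1/(5082 + C) = 1/(5082 - 5350) = 1/(-268) = -1/268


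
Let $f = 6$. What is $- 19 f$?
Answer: $-114$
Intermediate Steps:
$- 19 f = \left(-19\right) 6 = -114$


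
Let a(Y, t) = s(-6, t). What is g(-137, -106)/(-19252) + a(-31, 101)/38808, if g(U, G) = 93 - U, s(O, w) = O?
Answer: -376723/31130484 ≈ -0.012101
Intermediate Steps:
a(Y, t) = -6
g(-137, -106)/(-19252) + a(-31, 101)/38808 = (93 - 1*(-137))/(-19252) - 6/38808 = (93 + 137)*(-1/19252) - 6*1/38808 = 230*(-1/19252) - 1/6468 = -115/9626 - 1/6468 = -376723/31130484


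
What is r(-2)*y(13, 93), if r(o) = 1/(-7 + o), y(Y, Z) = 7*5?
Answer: -35/9 ≈ -3.8889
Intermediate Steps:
y(Y, Z) = 35
r(-2)*y(13, 93) = 35/(-7 - 2) = 35/(-9) = -⅑*35 = -35/9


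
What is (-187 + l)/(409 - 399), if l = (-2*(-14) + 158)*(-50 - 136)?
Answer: -34783/10 ≈ -3478.3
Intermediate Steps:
l = -34596 (l = (28 + 158)*(-186) = 186*(-186) = -34596)
(-187 + l)/(409 - 399) = (-187 - 34596)/(409 - 399) = -34783/10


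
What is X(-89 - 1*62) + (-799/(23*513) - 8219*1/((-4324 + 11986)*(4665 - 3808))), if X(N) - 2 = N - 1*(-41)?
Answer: -2790923454125/25825391622 ≈ -108.07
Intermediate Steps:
X(N) = 43 + N (X(N) = 2 + (N - 1*(-41)) = 2 + (N + 41) = 2 + (41 + N) = 43 + N)
X(-89 - 1*62) + (-799/(23*513) - 8219*1/((-4324 + 11986)*(4665 - 3808))) = (43 + (-89 - 1*62)) + (-799/(23*513) - 8219*1/((-4324 + 11986)*(4665 - 3808))) = (43 + (-89 - 62)) + (-799/11799 - 8219/(857*7662)) = (43 - 151) + (-799*1/11799 - 8219/6566334) = -108 + (-799/11799 - 8219*1/6566334) = -108 + (-799/11799 - 8219/6566334) = -108 - 1781158949/25825391622 = -2790923454125/25825391622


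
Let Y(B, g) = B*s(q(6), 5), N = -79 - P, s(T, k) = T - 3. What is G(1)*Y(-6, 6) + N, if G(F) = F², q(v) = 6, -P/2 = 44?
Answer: -9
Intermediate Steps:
P = -88 (P = -2*44 = -88)
s(T, k) = -3 + T
N = 9 (N = -79 - 1*(-88) = -79 + 88 = 9)
Y(B, g) = 3*B (Y(B, g) = B*(-3 + 6) = B*3 = 3*B)
G(1)*Y(-6, 6) + N = 1²*(3*(-6)) + 9 = 1*(-18) + 9 = -18 + 9 = -9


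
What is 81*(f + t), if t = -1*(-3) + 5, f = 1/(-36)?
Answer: 2583/4 ≈ 645.75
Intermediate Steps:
f = -1/36 ≈ -0.027778
t = 8 (t = 3 + 5 = 8)
81*(f + t) = 81*(-1/36 + 8) = 81*(287/36) = 2583/4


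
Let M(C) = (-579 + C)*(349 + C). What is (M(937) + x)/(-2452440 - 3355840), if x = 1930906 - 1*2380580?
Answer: -5357/2904140 ≈ -0.0018446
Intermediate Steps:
x = -449674 (x = 1930906 - 2380580 = -449674)
(M(937) + x)/(-2452440 - 3355840) = ((-202071 + 937² - 230*937) - 449674)/(-2452440 - 3355840) = ((-202071 + 877969 - 215510) - 449674)/(-5808280) = (460388 - 449674)*(-1/5808280) = 10714*(-1/5808280) = -5357/2904140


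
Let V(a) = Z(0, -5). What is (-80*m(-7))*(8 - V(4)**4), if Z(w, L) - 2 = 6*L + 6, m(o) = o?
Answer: -131178880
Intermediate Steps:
Z(w, L) = 8 + 6*L (Z(w, L) = 2 + (6*L + 6) = 2 + (6 + 6*L) = 8 + 6*L)
V(a) = -22 (V(a) = 8 + 6*(-5) = 8 - 30 = -22)
(-80*m(-7))*(8 - V(4)**4) = (-80*(-7))*(8 - 1*(-22)**4) = 560*(8 - 1*234256) = 560*(8 - 234256) = 560*(-234248) = -131178880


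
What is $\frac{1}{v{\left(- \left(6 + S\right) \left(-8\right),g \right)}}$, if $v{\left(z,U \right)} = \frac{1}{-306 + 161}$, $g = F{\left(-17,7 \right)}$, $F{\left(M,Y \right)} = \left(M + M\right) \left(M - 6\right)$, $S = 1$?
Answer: $-145$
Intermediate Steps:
$F{\left(M,Y \right)} = 2 M \left(-6 + M\right)$
$g = 782$ ($g = 2 \left(-17\right) \left(-6 - 17\right) = 2 \left(-17\right) \left(-23\right) = 782$)
$v{\left(z,U \right)} = - \frac{1}{145}$ ($v{\left(z,U \right)} = \frac{1}{-145} = - \frac{1}{145}$)
$\frac{1}{v{\left(- \left(6 + S\right) \left(-8\right),g \right)}} = \frac{1}{- \frac{1}{145}} = -145$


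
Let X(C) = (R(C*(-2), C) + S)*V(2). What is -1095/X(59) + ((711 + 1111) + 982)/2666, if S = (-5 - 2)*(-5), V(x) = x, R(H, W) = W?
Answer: -1196059/250604 ≈ -4.7727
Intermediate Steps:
S = 35 (S = -7*(-5) = 35)
X(C) = 70 + 2*C (X(C) = (C + 35)*2 = (35 + C)*2 = 70 + 2*C)
-1095/X(59) + ((711 + 1111) + 982)/2666 = -1095/(70 + 2*59) + ((711 + 1111) + 982)/2666 = -1095/(70 + 118) + (1822 + 982)*(1/2666) = -1095/188 + 2804*(1/2666) = -1095*1/188 + 1402/1333 = -1095/188 + 1402/1333 = -1196059/250604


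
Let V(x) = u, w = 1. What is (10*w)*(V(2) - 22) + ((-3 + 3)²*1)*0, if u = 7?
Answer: -150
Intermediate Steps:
V(x) = 7
(10*w)*(V(2) - 22) + ((-3 + 3)²*1)*0 = (10*1)*(7 - 22) + ((-3 + 3)²*1)*0 = 10*(-15) + (0²*1)*0 = -150 + (0*1)*0 = -150 + 0*0 = -150 + 0 = -150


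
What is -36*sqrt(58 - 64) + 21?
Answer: 21 - 36*I*sqrt(6) ≈ 21.0 - 88.182*I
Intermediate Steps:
-36*sqrt(58 - 64) + 21 = -36*I*sqrt(6) + 21 = 21 - 36*I*sqrt(6)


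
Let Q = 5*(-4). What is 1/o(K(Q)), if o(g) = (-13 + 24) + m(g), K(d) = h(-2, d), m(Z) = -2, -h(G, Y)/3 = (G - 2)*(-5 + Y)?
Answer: ⅑ ≈ 0.11111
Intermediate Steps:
Q = -20
h(G, Y) = -3*(-5 + Y)*(-2 + G) (h(G, Y) = -3*(G - 2)*(-5 + Y) = -3*(-2 + G)*(-5 + Y) = -3*(-5 + Y)*(-2 + G))
K(d) = -60 + 12*d (K(d) = -30 + 6*d + 15*(-2) - 3*(-2)*d = -30 + 6*d - 30 + 6*d = -60 + 12*d)
o(g) = 9 (o(g) = (-13 + 24) - 2 = 11 - 2 = 9)
1/o(K(Q)) = 1/9 = ⅑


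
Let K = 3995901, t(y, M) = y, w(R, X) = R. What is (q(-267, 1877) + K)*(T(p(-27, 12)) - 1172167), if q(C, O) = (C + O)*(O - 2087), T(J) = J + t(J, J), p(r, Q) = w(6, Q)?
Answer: -4287509731155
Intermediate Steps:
p(r, Q) = 6
T(J) = 2*J (T(J) = J + J = 2*J)
q(C, O) = (-2087 + O)*(C + O) (q(C, O) = (C + O)*(-2087 + O) = (-2087 + O)*(C + O))
(q(-267, 1877) + K)*(T(p(-27, 12)) - 1172167) = ((1877² - 2087*(-267) - 2087*1877 - 267*1877) + 3995901)*(2*6 - 1172167) = ((3523129 + 557229 - 3917299 - 501159) + 3995901)*(12 - 1172167) = (-338100 + 3995901)*(-1172155) = 3657801*(-1172155) = -4287509731155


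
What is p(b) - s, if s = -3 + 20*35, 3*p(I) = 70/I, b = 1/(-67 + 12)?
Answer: -5941/3 ≈ -1980.3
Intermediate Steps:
b = -1/55 (b = 1/(-55) = -1/55 ≈ -0.018182)
p(I) = 70/(3*I) (p(I) = (70/I)/3 = 70/(3*I))
s = 697 (s = -3 + 700 = 697)
p(b) - s = 70/(3*(-1/55)) - 1*697 = (70/3)*(-55) - 697 = -3850/3 - 697 = -5941/3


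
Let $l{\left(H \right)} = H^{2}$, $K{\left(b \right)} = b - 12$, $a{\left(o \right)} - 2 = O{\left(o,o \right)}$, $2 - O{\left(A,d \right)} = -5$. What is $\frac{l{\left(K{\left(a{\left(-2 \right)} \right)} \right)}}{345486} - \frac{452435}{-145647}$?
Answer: $\frac{52103756411}{16772999814} \approx 3.1064$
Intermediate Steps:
$O{\left(A,d \right)} = 7$ ($O{\left(A,d \right)} = 2 - -5 = 2 + 5 = 7$)
$a{\left(o \right)} = 9$ ($a{\left(o \right)} = 2 + 7 = 9$)
$K{\left(b \right)} = -12 + b$ ($K{\left(b \right)} = b - 12 = -12 + b$)
$\frac{l{\left(K{\left(a{\left(-2 \right)} \right)} \right)}}{345486} - \frac{452435}{-145647} = \frac{\left(-12 + 9\right)^{2}}{345486} - \frac{452435}{-145647} = \left(-3\right)^{2} \cdot \frac{1}{345486} - - \frac{452435}{145647} = 9 \cdot \frac{1}{345486} + \frac{452435}{145647} = \frac{3}{115162} + \frac{452435}{145647} = \frac{52103756411}{16772999814}$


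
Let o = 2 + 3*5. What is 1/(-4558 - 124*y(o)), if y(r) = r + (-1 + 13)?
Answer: -1/8154 ≈ -0.00012264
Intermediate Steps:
o = 17 (o = 2 + 15 = 17)
y(r) = 12 + r (y(r) = r + 12 = 12 + r)
1/(-4558 - 124*y(o)) = 1/(-4558 - 124*(12 + 17)) = 1/(-4558 - 124*29) = 1/(-4558 - 3596) = 1/(-8154) = -1/8154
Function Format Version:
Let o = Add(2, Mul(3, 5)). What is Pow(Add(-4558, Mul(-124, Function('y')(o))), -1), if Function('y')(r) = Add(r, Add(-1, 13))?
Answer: Rational(-1, 8154) ≈ -0.00012264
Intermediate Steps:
o = 17 (o = Add(2, 15) = 17)
Function('y')(r) = Add(12, r) (Function('y')(r) = Add(r, 12) = Add(12, r))
Pow(Add(-4558, Mul(-124, Function('y')(o))), -1) = Pow(Add(-4558, Mul(-124, Add(12, 17))), -1) = Pow(Add(-4558, Mul(-124, 29)), -1) = Pow(Add(-4558, -3596), -1) = Pow(-8154, -1) = Rational(-1, 8154)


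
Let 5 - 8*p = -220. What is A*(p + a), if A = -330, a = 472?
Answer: -660165/4 ≈ -1.6504e+5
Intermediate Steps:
p = 225/8 (p = 5/8 - 1/8*(-220) = 5/8 + 55/2 = 225/8 ≈ 28.125)
A*(p + a) = -330*(225/8 + 472) = -330*4001/8 = -660165/4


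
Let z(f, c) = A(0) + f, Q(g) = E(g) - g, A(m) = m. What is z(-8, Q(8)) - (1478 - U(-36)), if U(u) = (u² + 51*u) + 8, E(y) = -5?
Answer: -2018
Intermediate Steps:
U(u) = 8 + u² + 51*u
Q(g) = -5 - g
z(f, c) = f (z(f, c) = 0 + f = f)
z(-8, Q(8)) - (1478 - U(-36)) = -8 - (1478 - (8 + (-36)² + 51*(-36))) = -8 - (1478 - (8 + 1296 - 1836)) = -8 - (1478 - 1*(-532)) = -8 - (1478 + 532) = -8 - 1*2010 = -8 - 2010 = -2018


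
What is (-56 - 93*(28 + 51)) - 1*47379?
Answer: -54782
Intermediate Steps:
(-56 - 93*(28 + 51)) - 1*47379 = (-56 - 93*79) - 47379 = (-56 - 7347) - 47379 = -7403 - 47379 = -54782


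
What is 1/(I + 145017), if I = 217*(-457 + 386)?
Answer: 1/129610 ≈ 7.7155e-6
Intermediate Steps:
I = -15407 (I = 217*(-71) = -15407)
1/(I + 145017) = 1/(-15407 + 145017) = 1/129610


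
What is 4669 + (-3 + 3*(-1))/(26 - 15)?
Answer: 51353/11 ≈ 4668.5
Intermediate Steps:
4669 + (-3 + 3*(-1))/(26 - 15) = 4669 + (-3 - 3)/11 = 4669 - 6*1/11 = 4669 - 6/11 = 51353/11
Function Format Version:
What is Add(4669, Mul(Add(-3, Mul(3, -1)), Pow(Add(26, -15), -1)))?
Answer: Rational(51353, 11) ≈ 4668.5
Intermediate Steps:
Add(4669, Mul(Add(-3, Mul(3, -1)), Pow(Add(26, -15), -1))) = Add(4669, Mul(Add(-3, -3), Pow(11, -1))) = Add(4669, Mul(-6, Rational(1, 11))) = Add(4669, Rational(-6, 11)) = Rational(51353, 11)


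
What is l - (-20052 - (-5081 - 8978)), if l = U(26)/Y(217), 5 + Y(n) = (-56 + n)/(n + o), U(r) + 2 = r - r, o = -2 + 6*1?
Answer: 2828917/472 ≈ 5993.5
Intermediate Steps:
o = 4 (o = -2 + 6 = 4)
U(r) = -2 (U(r) = -2 + (r - r) = -2 + 0 = -2)
Y(n) = -5 + (-56 + n)/(4 + n) (Y(n) = -5 + (-56 + n)/(n + 4) = -5 + (-56 + n)/(4 + n))
l = 221/472 (l = -2*(4 + 217)/(4*(-19 - 1*217)) = -2*221/(4*(-19 - 217)) = -2/(4*(1/221)*(-236)) = -2/(-944/221) = -2*(-221/944) = 221/472 ≈ 0.46822)
l - (-20052 - (-5081 - 8978)) = 221/472 - (-20052 - (-5081 - 8978)) = 221/472 - (-20052 - 1*(-14059)) = 221/472 - (-20052 + 14059) = 221/472 - 1*(-5993) = 221/472 + 5993 = 2828917/472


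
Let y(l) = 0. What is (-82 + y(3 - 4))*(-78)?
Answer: 6396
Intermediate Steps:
(-82 + y(3 - 4))*(-78) = (-82 + 0)*(-78) = -82*(-78) = 6396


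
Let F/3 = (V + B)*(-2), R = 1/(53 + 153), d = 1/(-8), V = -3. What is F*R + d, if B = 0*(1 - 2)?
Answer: -31/824 ≈ -0.037621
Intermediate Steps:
d = -⅛ ≈ -0.12500
R = 1/206 ≈ 0.0048544
B = 0 (B = 0*(-1) = 0)
F = 18 (F = 3*((-3 + 0)*(-2)) = 3*(-3*(-2)) = 3*6 = 18)
F*R + d = 18*(1/206) - ⅛ = 9/103 - ⅛ = -31/824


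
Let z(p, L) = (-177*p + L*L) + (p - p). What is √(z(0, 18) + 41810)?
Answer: √42134 ≈ 205.27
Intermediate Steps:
z(p, L) = L² - 177*p (z(p, L) = (-177*p + L²) + 0 = (L² - 177*p) + 0 = L² - 177*p)
√(z(0, 18) + 41810) = √((18² - 177*0) + 41810) = √((324 + 0) + 41810) = √(324 + 41810) = √42134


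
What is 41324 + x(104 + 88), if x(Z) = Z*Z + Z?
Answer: 78380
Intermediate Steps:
x(Z) = Z + Z² (x(Z) = Z² + Z = Z + Z²)
41324 + x(104 + 88) = 41324 + (104 + 88)*(1 + (104 + 88)) = 41324 + 192*(1 + 192) = 41324 + 192*193 = 41324 + 37056 = 78380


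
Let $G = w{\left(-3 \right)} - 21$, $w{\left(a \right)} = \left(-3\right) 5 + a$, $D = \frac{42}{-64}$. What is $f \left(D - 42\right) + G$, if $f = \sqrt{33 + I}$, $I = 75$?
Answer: $-39 - \frac{4095 \sqrt{3}}{16} \approx -482.3$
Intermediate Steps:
$D = - \frac{21}{32}$ ($D = 42 \left(- \frac{1}{64}\right) = - \frac{21}{32} \approx -0.65625$)
$f = 6 \sqrt{3}$ ($f = \sqrt{33 + 75} = \sqrt{108} = 6 \sqrt{3} \approx 10.392$)
$w{\left(a \right)} = -15 + a$
$G = -39$ ($G = \left(-15 - 3\right) - 21 = -18 - 21 = -39$)
$f \left(D - 42\right) + G = 6 \sqrt{3} \left(- \frac{21}{32} - 42\right) - 39 = 6 \sqrt{3} \left(- \frac{1365}{32}\right) - 39 = - \frac{4095 \sqrt{3}}{16} - 39 = -39 - \frac{4095 \sqrt{3}}{16}$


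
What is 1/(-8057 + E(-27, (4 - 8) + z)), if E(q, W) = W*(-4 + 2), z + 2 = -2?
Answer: -1/8041 ≈ -0.00012436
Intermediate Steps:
z = -4 (z = -2 - 2 = -4)
E(q, W) = -2*W (E(q, W) = W*(-2) = -2*W)
1/(-8057 + E(-27, (4 - 8) + z)) = 1/(-8057 - 2*((4 - 8) - 4)) = 1/(-8057 - 2*(-4 - 4)) = 1/(-8057 - 2*(-8)) = 1/(-8057 + 16) = 1/(-8041) = -1/8041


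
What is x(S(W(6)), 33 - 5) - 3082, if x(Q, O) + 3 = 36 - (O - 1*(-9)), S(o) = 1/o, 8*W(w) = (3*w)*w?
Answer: -3086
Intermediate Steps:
W(w) = 3*w²/8 (W(w) = ((3*w)*w)/8 = (3*w²)/8 = 3*w²/8)
S(o) = 1/o
x(Q, O) = 24 - O (x(Q, O) = -3 + (36 - (O - 1*(-9))) = -3 + (36 - (O + 9)) = -3 + (36 - (9 + O)) = -3 + (36 + (-9 - O)) = -3 + (27 - O) = 24 - O)
x(S(W(6)), 33 - 5) - 3082 = (24 - (33 - 5)) - 3082 = (24 - 1*28) - 3082 = (24 - 28) - 3082 = -4 - 3082 = -3086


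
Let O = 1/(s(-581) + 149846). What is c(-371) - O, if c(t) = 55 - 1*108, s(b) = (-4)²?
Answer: -7942687/149862 ≈ -53.000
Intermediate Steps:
s(b) = 16
c(t) = -53 (c(t) = 55 - 108 = -53)
O = 1/149862 (O = 1/(16 + 149846) = 1/149862 ≈ 6.6728e-6)
c(-371) - O = -53 - 1*1/149862 = -53 - 1/149862 = -7942687/149862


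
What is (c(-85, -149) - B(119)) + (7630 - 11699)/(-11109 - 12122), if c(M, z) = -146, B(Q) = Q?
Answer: -473242/1787 ≈ -264.82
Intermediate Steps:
(c(-85, -149) - B(119)) + (7630 - 11699)/(-11109 - 12122) = (-146 - 1*119) + (7630 - 11699)/(-11109 - 12122) = (-146 - 119) - 4069/(-23231) = -265 - 4069*(-1/23231) = -265 + 313/1787 = -473242/1787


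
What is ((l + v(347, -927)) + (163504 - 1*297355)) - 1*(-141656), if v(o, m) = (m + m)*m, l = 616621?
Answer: 2343084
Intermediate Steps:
v(o, m) = 2*m² (v(o, m) = (2*m)*m = 2*m²)
((l + v(347, -927)) + (163504 - 1*297355)) - 1*(-141656) = ((616621 + 2*(-927)²) + (163504 - 1*297355)) - 1*(-141656) = ((616621 + 2*859329) + (163504 - 297355)) + 141656 = ((616621 + 1718658) - 133851) + 141656 = (2335279 - 133851) + 141656 = 2201428 + 141656 = 2343084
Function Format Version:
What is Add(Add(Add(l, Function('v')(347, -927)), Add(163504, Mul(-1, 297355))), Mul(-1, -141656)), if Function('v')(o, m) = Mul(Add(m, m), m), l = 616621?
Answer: 2343084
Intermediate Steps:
Function('v')(o, m) = Mul(2, Pow(m, 2)) (Function('v')(o, m) = Mul(Mul(2, m), m) = Mul(2, Pow(m, 2)))
Add(Add(Add(l, Function('v')(347, -927)), Add(163504, Mul(-1, 297355))), Mul(-1, -141656)) = Add(Add(Add(616621, Mul(2, Pow(-927, 2))), Add(163504, Mul(-1, 297355))), Mul(-1, -141656)) = Add(Add(Add(616621, Mul(2, 859329)), Add(163504, -297355)), 141656) = Add(Add(Add(616621, 1718658), -133851), 141656) = Add(Add(2335279, -133851), 141656) = Add(2201428, 141656) = 2343084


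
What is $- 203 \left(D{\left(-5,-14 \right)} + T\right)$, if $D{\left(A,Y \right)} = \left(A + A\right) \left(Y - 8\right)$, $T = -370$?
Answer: $30450$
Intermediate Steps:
$D{\left(A,Y \right)} = 2 A \left(-8 + Y\right)$
$- 203 \left(D{\left(-5,-14 \right)} + T\right) = - 203 \left(2 \left(-5\right) \left(-8 - 14\right) - 370\right) = - 203 \left(2 \left(-5\right) \left(-22\right) - 370\right) = - 203 \left(220 - 370\right) = \left(-203\right) \left(-150\right) = 30450$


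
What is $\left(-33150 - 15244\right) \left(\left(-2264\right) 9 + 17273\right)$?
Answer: $150166582$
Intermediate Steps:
$\left(-33150 - 15244\right) \left(\left(-2264\right) 9 + 17273\right) = - 48394 \left(-20376 + 17273\right) = \left(-48394\right) \left(-3103\right) = 150166582$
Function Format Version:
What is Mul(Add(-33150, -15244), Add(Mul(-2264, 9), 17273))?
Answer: 150166582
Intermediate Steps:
Mul(Add(-33150, -15244), Add(Mul(-2264, 9), 17273)) = Mul(-48394, Add(-20376, 17273)) = Mul(-48394, -3103) = 150166582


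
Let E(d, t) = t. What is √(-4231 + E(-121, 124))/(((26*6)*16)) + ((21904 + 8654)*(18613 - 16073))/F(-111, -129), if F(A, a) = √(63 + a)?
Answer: I*(-2935345920*√66 + 37*√3)/2496 ≈ -9.554e+6*I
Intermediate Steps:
√(-4231 + E(-121, 124))/(((26*6)*16)) + ((21904 + 8654)*(18613 - 16073))/F(-111, -129) = √(-4231 + 124)/(((26*6)*16)) + ((21904 + 8654)*(18613 - 16073))/(√(63 - 129)) = √(-4107)/((156*16)) + (30558*2540)/(√(-66)) = (37*I*√3)/2496 + 77617320/((I*√66)) = (37*I*√3)*(1/2496) + 77617320*(-I*√66/66) = 37*I*√3/2496 - 1176020*I*√66 = -1176020*I*√66 + 37*I*√3/2496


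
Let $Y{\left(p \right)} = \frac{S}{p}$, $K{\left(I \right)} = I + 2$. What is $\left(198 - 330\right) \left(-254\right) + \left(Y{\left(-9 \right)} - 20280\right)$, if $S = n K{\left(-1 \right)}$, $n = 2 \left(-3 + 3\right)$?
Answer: $13248$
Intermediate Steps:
$K{\left(I \right)} = 2 + I$
$n = 0$ ($n = 2 \cdot 0 = 0$)
$S = 0$ ($S = 0 \left(2 - 1\right) = 0 \cdot 1 = 0$)
$Y{\left(p \right)} = 0$ ($Y{\left(p \right)} = \frac{0}{p} = 0$)
$\left(198 - 330\right) \left(-254\right) + \left(Y{\left(-9 \right)} - 20280\right) = \left(198 - 330\right) \left(-254\right) + \left(0 - 20280\right) = \left(-132\right) \left(-254\right) + \left(0 - 20280\right) = 33528 - 20280 = 13248$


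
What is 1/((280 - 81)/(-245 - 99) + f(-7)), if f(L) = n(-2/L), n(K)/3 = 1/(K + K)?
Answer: 344/1607 ≈ 0.21406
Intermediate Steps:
n(K) = 3/(2*K) (n(K) = 3/(K + K) = 3/((2*K)) = 3*(1/(2*K)) = 3/(2*K))
f(L) = -3*L/4 (f(L) = 3/(2*((-2/L))) = 3*(-L/2)/2 = -3*L/4)
1/((280 - 81)/(-245 - 99) + f(-7)) = 1/((280 - 81)/(-245 - 99) - 3/4*(-7)) = 1/(199/(-344) + 21/4) = 1/(199*(-1/344) + 21/4) = 1/(-199/344 + 21/4) = 1/(1607/344) = 344/1607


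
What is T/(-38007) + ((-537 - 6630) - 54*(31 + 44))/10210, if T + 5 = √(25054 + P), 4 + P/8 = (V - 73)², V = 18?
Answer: -426273469/388051470 - √49222/38007 ≈ -1.1043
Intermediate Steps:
P = 24168 (P = -32 + 8*(18 - 73)² = -32 + 8*(-55)² = -32 + 8*3025 = -32 + 24200 = 24168)
T = -5 + √49222 (T = -5 + √(25054 + 24168) = -5 + √49222 ≈ 216.86)
T/(-38007) + ((-537 - 6630) - 54*(31 + 44))/10210 = (-5 + √49222)/(-38007) + ((-537 - 6630) - 54*(31 + 44))/10210 = (-5 + √49222)*(-1/38007) + (-7167 - 54*75)*(1/10210) = (5/38007 - √49222/38007) + (-7167 - 4050)*(1/10210) = (5/38007 - √49222/38007) - 11217*1/10210 = (5/38007 - √49222/38007) - 11217/10210 = -426273469/388051470 - √49222/38007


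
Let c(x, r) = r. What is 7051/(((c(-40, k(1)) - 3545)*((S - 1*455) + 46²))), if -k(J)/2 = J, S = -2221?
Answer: 7051/1986320 ≈ 0.0035498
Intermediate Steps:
k(J) = -2*J
7051/(((c(-40, k(1)) - 3545)*((S - 1*455) + 46²))) = 7051/(((-2*1 - 3545)*((-2221 - 1*455) + 46²))) = 7051/(((-2 - 3545)*((-2221 - 455) + 2116))) = 7051/((-3547*(-2676 + 2116))) = 7051/((-3547*(-560))) = 7051/1986320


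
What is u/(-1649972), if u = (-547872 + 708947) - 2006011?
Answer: 461234/412493 ≈ 1.1182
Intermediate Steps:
u = -1844936 (u = 161075 - 2006011 = -1844936)
u/(-1649972) = -1844936/(-1649972) = -1844936*(-1/1649972) = 461234/412493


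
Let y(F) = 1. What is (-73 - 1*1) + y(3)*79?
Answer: 5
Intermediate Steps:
(-73 - 1*1) + y(3)*79 = (-73 - 1*1) + 1*79 = (-73 - 1) + 79 = -74 + 79 = 5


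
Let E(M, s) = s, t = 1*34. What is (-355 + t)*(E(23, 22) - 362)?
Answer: 109140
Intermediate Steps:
t = 34
(-355 + t)*(E(23, 22) - 362) = (-355 + 34)*(22 - 362) = -321*(-340) = 109140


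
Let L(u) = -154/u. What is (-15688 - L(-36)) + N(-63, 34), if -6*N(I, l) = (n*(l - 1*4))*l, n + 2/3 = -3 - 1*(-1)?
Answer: -274301/18 ≈ -15239.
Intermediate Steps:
n = -8/3 (n = -2/3 + (-3 - 1*(-1)) = -2/3 + (-3 + 1) = -2/3 - 2 = -8/3 ≈ -2.6667)
N(I, l) = -l*(32/3 - 8*l/3)/6 (N(I, l) = -(-8*(l - 1*4)/3)*l/6 = -(-8*(l - 4)/3)*l/6 = -(-8*(-4 + l)/3)*l/6 = -(32/3 - 8*l/3)*l/6 = -l*(32/3 - 8*l/3)/6)
(-15688 - L(-36)) + N(-63, 34) = (-15688 - (-154)/(-36)) + (4/9)*34*(-4 + 34) = (-15688 - (-154)*(-1)/36) + (4/9)*34*30 = (-15688 - 1*77/18) + 1360/3 = (-15688 - 77/18) + 1360/3 = -282461/18 + 1360/3 = -274301/18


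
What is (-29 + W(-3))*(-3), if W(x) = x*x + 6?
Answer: 42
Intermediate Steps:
W(x) = 6 + x**2 (W(x) = x**2 + 6 = 6 + x**2)
(-29 + W(-3))*(-3) = (-29 + (6 + (-3)**2))*(-3) = (-29 + (6 + 9))*(-3) = (-29 + 15)*(-3) = -14*(-3) = 42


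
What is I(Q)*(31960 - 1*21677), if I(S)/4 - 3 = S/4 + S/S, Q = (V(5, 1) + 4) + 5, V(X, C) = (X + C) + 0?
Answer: 318773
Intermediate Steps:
V(X, C) = C + X (V(X, C) = (C + X) + 0 = C + X)
Q = 15 (Q = ((1 + 5) + 4) + 5 = (6 + 4) + 5 = 10 + 5 = 15)
I(S) = 16 + S (I(S) = 12 + 4*(S/4 + S/S) = 12 + 4*(S*(1/4) + 1) = 12 + 4*(S/4 + 1) = 12 + 4*(1 + S/4) = 12 + (4 + S) = 16 + S)
I(Q)*(31960 - 1*21677) = (16 + 15)*(31960 - 1*21677) = 31*(31960 - 21677) = 31*10283 = 318773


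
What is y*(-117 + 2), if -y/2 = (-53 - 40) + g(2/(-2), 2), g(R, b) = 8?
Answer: -19550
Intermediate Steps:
y = 170 (y = -2*((-53 - 40) + 8) = -2*(-93 + 8) = -2*(-85) = 170)
y*(-117 + 2) = 170*(-117 + 2) = 170*(-115) = -19550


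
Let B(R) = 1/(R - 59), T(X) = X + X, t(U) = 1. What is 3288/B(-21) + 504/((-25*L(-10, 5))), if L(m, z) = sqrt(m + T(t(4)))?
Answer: -263040 + 126*I*sqrt(2)/25 ≈ -2.6304e+5 + 7.1276*I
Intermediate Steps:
T(X) = 2*X
B(R) = 1/(-59 + R)
L(m, z) = sqrt(2 + m) (L(m, z) = sqrt(m + 2*1) = sqrt(m + 2) = sqrt(2 + m))
3288/B(-21) + 504/((-25*L(-10, 5))) = 3288/(1/(-59 - 21)) + 504/((-25*sqrt(2 - 10))) = 3288/(1/(-80)) + 504/((-50*I*sqrt(2))) = 3288/(-1/80) + 504/((-50*I*sqrt(2))) = 3288*(-80) + 504/((-50*I*sqrt(2))) = -263040 + 504*(I*sqrt(2)/100) = -263040 + 126*I*sqrt(2)/25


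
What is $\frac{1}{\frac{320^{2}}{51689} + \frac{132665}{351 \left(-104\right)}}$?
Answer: $- \frac{11164824}{18457465} \approx -0.60489$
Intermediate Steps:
$\frac{1}{\frac{320^{2}}{51689} + \frac{132665}{351 \left(-104\right)}} = \frac{1}{102400 \cdot \frac{1}{51689} + \frac{132665}{-36504}} = \frac{1}{\frac{102400}{51689} + 132665 \left(- \frac{1}{36504}\right)} = \frac{1}{\frac{102400}{51689} - \frac{785}{216}} = \frac{1}{- \frac{18457465}{11164824}} = - \frac{11164824}{18457465}$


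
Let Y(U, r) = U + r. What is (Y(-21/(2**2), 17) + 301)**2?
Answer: 1565001/16 ≈ 97813.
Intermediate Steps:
(Y(-21/(2**2), 17) + 301)**2 = ((-21/(2**2) + 17) + 301)**2 = ((-21/4 + 17) + 301)**2 = (47/4 + 301)**2 = (1251/4)**2 = 1565001/16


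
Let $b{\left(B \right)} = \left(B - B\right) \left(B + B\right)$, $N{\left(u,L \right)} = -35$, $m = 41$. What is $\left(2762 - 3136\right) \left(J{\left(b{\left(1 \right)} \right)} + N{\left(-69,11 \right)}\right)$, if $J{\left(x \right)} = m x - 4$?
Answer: $14586$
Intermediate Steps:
$b{\left(B \right)} = 0$ ($b{\left(B \right)} = 0 \cdot 2 B = 0$)
$J{\left(x \right)} = -4 + 41 x$ ($J{\left(x \right)} = 41 x - 4 = -4 + 41 x$)
$\left(2762 - 3136\right) \left(J{\left(b{\left(1 \right)} \right)} + N{\left(-69,11 \right)}\right) = \left(2762 - 3136\right) \left(\left(-4 + 41 \cdot 0\right) - 35\right) = - 374 \left(\left(-4 + 0\right) - 35\right) = - 374 \left(-4 - 35\right) = \left(-374\right) \left(-39\right) = 14586$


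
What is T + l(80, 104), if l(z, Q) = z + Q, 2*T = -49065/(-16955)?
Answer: 1257701/6782 ≈ 185.45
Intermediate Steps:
T = 9813/6782 (T = (-49065/(-16955))/2 = (-49065*(-1/16955))/2 = (½)*(9813/3391) = 9813/6782 ≈ 1.4469)
l(z, Q) = Q + z
T + l(80, 104) = 9813/6782 + (104 + 80) = 9813/6782 + 184 = 1257701/6782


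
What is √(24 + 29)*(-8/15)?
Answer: -8*√53/15 ≈ -3.8827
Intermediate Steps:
√(24 + 29)*(-8/15) = √53*(-8*1/15) = √53*(-8/15) = -8*√53/15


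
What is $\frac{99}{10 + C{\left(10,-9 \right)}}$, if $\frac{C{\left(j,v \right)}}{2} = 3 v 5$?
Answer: $- \frac{99}{260} \approx -0.38077$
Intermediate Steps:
$C{\left(j,v \right)} = 30 v$ ($C{\left(j,v \right)} = 2 \cdot 3 v 5 = 2 \cdot 15 v = 30 v$)
$\frac{99}{10 + C{\left(10,-9 \right)}} = \frac{99}{10 + 30 \left(-9\right)} = \frac{99}{10 - 270} = \frac{99}{-260} = 99 \left(- \frac{1}{260}\right) = - \frac{99}{260}$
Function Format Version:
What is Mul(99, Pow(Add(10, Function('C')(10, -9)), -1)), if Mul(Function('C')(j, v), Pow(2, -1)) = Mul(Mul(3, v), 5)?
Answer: Rational(-99, 260) ≈ -0.38077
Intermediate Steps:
Function('C')(j, v) = Mul(30, v) (Function('C')(j, v) = Mul(2, Mul(Mul(3, v), 5)) = Mul(2, Mul(15, v)) = Mul(30, v))
Mul(99, Pow(Add(10, Function('C')(10, -9)), -1)) = Mul(99, Pow(Add(10, Mul(30, -9)), -1)) = Mul(99, Pow(Add(10, -270), -1)) = Mul(99, Pow(-260, -1)) = Mul(99, Rational(-1, 260)) = Rational(-99, 260)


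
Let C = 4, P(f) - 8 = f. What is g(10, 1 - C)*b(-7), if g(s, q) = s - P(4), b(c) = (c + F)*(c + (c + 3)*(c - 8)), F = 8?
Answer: -106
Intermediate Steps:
P(f) = 8 + f
b(c) = (8 + c)*(c + (-8 + c)*(3 + c)) (b(c) = (c + 8)*(c + (c + 3)*(c - 8)) = (8 + c)*(c + (3 + c)*(-8 + c)) = (8 + c)*(c + (-8 + c)*(3 + c)))
g(s, q) = -12 + s (g(s, q) = s - (8 + 4) = s - 1*12 = s - 12 = -12 + s)
g(10, 1 - C)*b(-7) = (-12 + 10)*(-192 + (-7)³ - 56*(-7) + 4*(-7)²) = -2*(-192 - 343 + 392 + 4*49) = -2*(-192 - 343 + 392 + 196) = -2*53 = -106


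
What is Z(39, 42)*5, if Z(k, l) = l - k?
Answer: 15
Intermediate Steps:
Z(39, 42)*5 = (42 - 1*39)*5 = (42 - 39)*5 = 3*5 = 15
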